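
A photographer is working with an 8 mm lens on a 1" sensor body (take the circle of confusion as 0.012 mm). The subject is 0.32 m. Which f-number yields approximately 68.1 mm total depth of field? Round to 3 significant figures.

Write h = H − f = f²/(N·c). The thin-lens limits are Dn = s·h/(h + (s−f)) and Df = s·h/(h − (s−f)), so DoF = Df − Dn = 2·s·(s−f)·h / (h² − (s−f)²).
That is a quadratic in h: DoF·h² − 2·s·(s−f)·h − DoF·(s−f)² = 0 ⇒ h = (s−f)·(s + √(s² + DoF²)) / DoF = 312 × (320 + √(320² + 68.1²)) / 68.1 = 312 × (320 + 327.166) / 68.1 ≈ 2965.0 mm.
Then N = f²/(c·h) = 8² / (0.012 × 2965.0) = 64 / 35.580 ≈ 1.80.

f/1.80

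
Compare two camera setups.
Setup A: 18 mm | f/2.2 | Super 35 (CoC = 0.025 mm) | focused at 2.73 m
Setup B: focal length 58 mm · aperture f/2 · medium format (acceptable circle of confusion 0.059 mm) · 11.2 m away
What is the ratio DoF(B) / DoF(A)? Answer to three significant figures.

3.24

Setup A: H = 18²/(2.2×0.025) + 18 ≈ 5908.9 mm; DoF = Df − Dn = 5059.0 − 1869.4 ≈ 3189.6 mm.
Setup B: H = 58²/(2×0.059) + 58 ≈ 28566.5 mm; DoF = Df − Dn = 18386 − 8053 ≈ 10333 mm.
Ratio = 10333 / 3189.6 ≈ 3.24.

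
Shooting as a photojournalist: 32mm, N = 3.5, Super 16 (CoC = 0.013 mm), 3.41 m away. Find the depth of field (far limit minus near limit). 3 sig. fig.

Hyperfocal distance H = f²/(N·c) + f = 32²/(3.5 × 0.013) + 32 = 1024/0.0455 + 32 ≈ 22537.5 mm ≈ 22.54 m.
Near limit Dn = s·(H − f)/(H + s − 2f) = 3410 × (22537.5 − 32) / (22537.5 + 3410 − 2 × 32) = 3410 × 22505.5 / 25883.5 ≈ 2965.0 mm.
Far limit Df = s·(H − f)/(H − s) = 3410 × (22537.5 − 32) / (22537.5 − 3410) = 3410 × 22505.5 / 19127.5 ≈ 4012.2 mm.
Depth of field = Df − Dn = 4012.2 − 2965.0 ≈ 1047.2 mm ≈ 1.05 m.

1.05 m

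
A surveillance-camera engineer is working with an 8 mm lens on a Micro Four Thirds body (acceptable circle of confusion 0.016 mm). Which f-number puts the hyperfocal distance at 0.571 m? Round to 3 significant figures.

Rearrange H = f²/(N·c) + f for N: N = f² / ((H − f)·c).
N = 8² / ((571 − 8) × 0.016) = 64 / 9.008 ≈ 7.10.

f/7.10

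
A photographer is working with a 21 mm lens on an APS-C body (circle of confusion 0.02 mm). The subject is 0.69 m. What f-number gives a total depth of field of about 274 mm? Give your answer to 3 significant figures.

f/6.30

Write h = H − f = f²/(N·c). The thin-lens limits are Dn = s·h/(h + (s−f)) and Df = s·h/(h − (s−f)), so DoF = Df − Dn = 2·s·(s−f)·h / (h² − (s−f)²).
That is a quadratic in h: DoF·h² − 2·s·(s−f)·h − DoF·(s−f)² = 0 ⇒ h = (s−f)·(s + √(s² + DoF²)) / DoF = 669 × (690 + √(690² + 274²)) / 274 = 669 × (690 + 742.412) / 274 ≈ 3497.4 mm.
Then N = f²/(c·h) = 21² / (0.02 × 3497.4) = 441 / 69.948 ≈ 6.30.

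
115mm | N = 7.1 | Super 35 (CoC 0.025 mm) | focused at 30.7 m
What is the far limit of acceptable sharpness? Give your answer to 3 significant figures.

Hyperfocal distance H = f²/(N·c) + f = 115²/(7.1 × 0.025) + 115 = 13225/0.1775 + 115 ≈ 74622.0 mm ≈ 74.62 m.
Far limit Df = s·(H − f)/(H − s) = 30700 × (74622.0 − 115) / (74622.0 − 30700) = 30700 × 74507.0 / 43922.0 ≈ 52078 mm ≈ 52.1 m.

52.1 m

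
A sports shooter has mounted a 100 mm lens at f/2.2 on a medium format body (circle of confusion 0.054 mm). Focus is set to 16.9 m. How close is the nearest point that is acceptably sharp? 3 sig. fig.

14.1 m

Hyperfocal distance H = f²/(N·c) + f = 100²/(2.2 × 0.054) + 100 = 10000/0.1188 + 100 ≈ 84275.1 mm ≈ 84.28 m.
Near limit Dn = s·(H − f)/(H + s − 2f) = 16900 × (84275.1 − 100) / (84275.1 + 16900 − 2 × 100) = 16900 × 84175.1 / 100975.1 ≈ 14088 mm ≈ 14.1 m.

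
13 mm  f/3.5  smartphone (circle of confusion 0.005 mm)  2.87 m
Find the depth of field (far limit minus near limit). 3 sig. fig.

1.86 m

Hyperfocal distance H = f²/(N·c) + f = 13²/(3.5 × 0.005) + 13 = 169/0.0175 + 13 ≈ 9670.1 mm ≈ 9.670 m.
Near limit Dn = s·(H − f)/(H + s − 2f) = 2870 × (9670.1 − 13) / (9670.1 + 2870 − 2 × 13) = 2870 × 9657.1 / 12514.1 ≈ 2214.8 mm.
Far limit Df = s·(H − f)/(H − s) = 2870 × (9670.1 − 13) / (9670.1 − 2870) = 2870 × 9657.1 / 6800.1 ≈ 4075.8 mm.
Depth of field = Df − Dn = 4075.8 − 2214.8 ≈ 1861.0 mm ≈ 1.86 m.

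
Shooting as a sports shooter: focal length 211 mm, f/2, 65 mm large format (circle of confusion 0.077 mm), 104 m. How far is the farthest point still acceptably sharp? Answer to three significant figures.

162 m

Hyperfocal distance H = f²/(N·c) + f = 211²/(2 × 0.077) + 211 = 44521/0.154 + 211 ≈ 289308.4 mm ≈ 289.3 m.
Far limit Df = s·(H − f)/(H − s) = 104000 × (289308.4 − 211) / (289308.4 − 104000) = 104000 × 289097.4 / 185308.4 ≈ 162249 mm ≈ 162 m.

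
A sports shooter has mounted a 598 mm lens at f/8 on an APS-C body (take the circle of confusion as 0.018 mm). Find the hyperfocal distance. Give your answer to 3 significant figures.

2480 m

Hyperfocal distance H = f²/(N·c) + f = 598²/(8 × 0.018) + 598 = 357604/0.144 + 598 ≈ 2483959.1 mm ≈ 2480 m.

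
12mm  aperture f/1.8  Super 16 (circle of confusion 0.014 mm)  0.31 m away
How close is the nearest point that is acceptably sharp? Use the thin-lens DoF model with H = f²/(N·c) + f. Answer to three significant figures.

295 mm

Hyperfocal distance H = f²/(N·c) + f = 12²/(1.8 × 0.014) + 12 = 144/0.0252 + 12 ≈ 5726.3 mm ≈ 5.726 m.
Near limit Dn = s·(H − f)/(H + s − 2f) = 310 × (5726.3 − 12) / (5726.3 + 310 − 2 × 12) = 310 × 5714.3 / 6012.3 ≈ 294.63 mm.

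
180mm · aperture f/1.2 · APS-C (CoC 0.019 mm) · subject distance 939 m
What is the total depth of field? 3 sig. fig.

2200 m

Hyperfocal distance H = f²/(N·c) + f = 180²/(1.2 × 0.019) + 180 = 32400/0.0228 + 180 ≈ 1421232.6 mm ≈ 1421 m.
Near limit Dn = s·(H − f)/(H + s − 2f) = 939000 × (1421232.6 − 180) / (1421232.6 + 939000 − 2 × 180) = 939000 × 1421052.6 / 2359872.6 ≈ 565441 mm.
Far limit Df = s·(H − f)/(H − s) = 939000 × (1421232.6 − 180) / (1421232.6 − 939000) = 939000 × 1421052.6 / 482232.6 ≈ 2767064 mm.
Depth of field = Df − Dn = 2767064 − 565441 ≈ 2201623 mm ≈ 2200 m.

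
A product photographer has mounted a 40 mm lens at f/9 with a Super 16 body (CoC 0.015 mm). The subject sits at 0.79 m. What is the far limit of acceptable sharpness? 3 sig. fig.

Hyperfocal distance H = f²/(N·c) + f = 40²/(9 × 0.015) + 40 = 1600/0.135 + 40 ≈ 11891.9 mm ≈ 11.89 m.
Far limit Df = s·(H − f)/(H − s) = 790 × (11891.9 − 40) / (11891.9 − 790) = 790 × 11851.9 / 11101.9 ≈ 843.37 mm ≈ 0.843 m.

0.843 m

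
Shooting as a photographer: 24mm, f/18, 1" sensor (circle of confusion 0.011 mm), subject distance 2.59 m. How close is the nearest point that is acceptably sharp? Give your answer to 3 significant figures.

Hyperfocal distance H = f²/(N·c) + f = 24²/(18 × 0.011) + 24 = 576/0.198 + 24 ≈ 2933.1 mm ≈ 2.933 m.
Near limit Dn = s·(H − f)/(H + s − 2f) = 2590 × (2933.1 − 24) / (2933.1 + 2590 − 2 × 24) = 2590 × 2909.1 / 5475.1 ≈ 1376.1 mm ≈ 1.38 m.

1.38 m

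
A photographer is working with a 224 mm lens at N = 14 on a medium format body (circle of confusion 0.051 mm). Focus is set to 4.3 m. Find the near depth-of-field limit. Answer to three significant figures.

4.06 m

Hyperfocal distance H = f²/(N·c) + f = 224²/(14 × 0.051) + 224 = 50176/0.714 + 224 ≈ 70498.5 mm ≈ 70.50 m.
Near limit Dn = s·(H − f)/(H + s − 2f) = 4300 × (70498.5 − 224) / (70498.5 + 4300 − 2 × 224) = 4300 × 70274.5 / 74350.5 ≈ 4064.3 mm ≈ 4.06 m.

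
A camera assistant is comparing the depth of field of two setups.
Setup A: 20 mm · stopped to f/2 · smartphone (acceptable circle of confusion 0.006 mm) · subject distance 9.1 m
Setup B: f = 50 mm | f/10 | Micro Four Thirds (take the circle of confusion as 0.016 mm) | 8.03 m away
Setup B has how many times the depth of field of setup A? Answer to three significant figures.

Setup A: H = 20²/(2×0.006) + 20 ≈ 33353.3 mm; DoF = Df − Dn = 12506.9 − 7151.8 ≈ 5355.1 mm.
Setup B: H = 50²/(10×0.016) + 50 ≈ 15675.0 mm; DoF = Df − Dn = 16412 − 5315 ≈ 11097 mm.
Ratio = 11097 / 5355.1 ≈ 2.07.

2.07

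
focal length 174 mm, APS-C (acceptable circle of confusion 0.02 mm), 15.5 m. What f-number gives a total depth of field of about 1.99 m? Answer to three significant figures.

f/6.31

Write h = H − f = f²/(N·c). The thin-lens limits are Dn = s·h/(h + (s−f)) and Df = s·h/(h − (s−f)), so DoF = Df − Dn = 2·s·(s−f)·h / (h² − (s−f)²).
That is a quadratic in h: DoF·h² − 2·s·(s−f)·h − DoF·(s−f)² = 0 ⇒ h = (s−f)·(s + √(s² + DoF²)) / DoF = 15326 × (15500 + √(15500² + 1990²)) / 1990 = 15326 × (15500 + 15627.2) / 1990 ≈ 239727 mm.
Then N = f²/(c·h) = 174² / (0.02 × 239727) = 30276 / 4794.5 ≈ 6.31.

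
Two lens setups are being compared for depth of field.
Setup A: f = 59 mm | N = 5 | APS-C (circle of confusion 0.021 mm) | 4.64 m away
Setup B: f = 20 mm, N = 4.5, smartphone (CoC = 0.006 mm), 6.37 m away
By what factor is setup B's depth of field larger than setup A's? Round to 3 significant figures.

Setup A: H = 59²/(5×0.021) + 59 ≈ 33211.4 mm; DoF = Df − Dn = 5384.0 − 4076.7 ≈ 1307.3 mm.
Setup B: H = 20²/(4.5×0.006) + 20 ≈ 14834.8 mm; DoF = Df − Dn = 11148.5 − 4458.8 ≈ 6689.7 mm.
Ratio = 6689.7 / 1307.3 ≈ 5.12.

5.12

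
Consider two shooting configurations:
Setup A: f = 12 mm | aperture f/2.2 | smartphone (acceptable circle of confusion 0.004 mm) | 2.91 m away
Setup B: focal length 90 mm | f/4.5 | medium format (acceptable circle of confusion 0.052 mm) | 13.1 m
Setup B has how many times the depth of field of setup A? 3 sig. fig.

Setup A: H = 12²/(2.2×0.004) + 12 ≈ 16375.6 mm; DoF = Df − Dn = 3536.3 − 2472.2 ≈ 1064.1 mm.
Setup B: H = 90²/(4.5×0.052) + 90 ≈ 34705.4 mm; DoF = Df − Dn = 20988 − 9521 ≈ 11467 mm.
Ratio = 11467 / 1064.1 ≈ 10.8.

10.8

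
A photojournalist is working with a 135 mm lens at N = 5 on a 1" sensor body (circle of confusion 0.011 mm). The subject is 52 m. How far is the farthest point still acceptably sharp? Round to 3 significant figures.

61.6 m

Hyperfocal distance H = f²/(N·c) + f = 135²/(5 × 0.011) + 135 = 18225/0.055 + 135 ≈ 331498.6 mm ≈ 331.5 m.
Far limit Df = s·(H − f)/(H − s) = 52000 × (331498.6 − 135) / (331498.6 − 52000) = 52000 × 331363.6 / 279498.6 ≈ 61649 mm ≈ 61.6 m.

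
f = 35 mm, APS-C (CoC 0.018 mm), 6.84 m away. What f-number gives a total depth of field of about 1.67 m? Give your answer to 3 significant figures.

f/1.20

Write h = H − f = f²/(N·c). The thin-lens limits are Dn = s·h/(h + (s−f)) and Df = s·h/(h − (s−f)), so DoF = Df − Dn = 2·s·(s−f)·h / (h² − (s−f)²).
That is a quadratic in h: DoF·h² − 2·s·(s−f)·h − DoF·(s−f)² = 0 ⇒ h = (s−f)·(s + √(s² + DoF²)) / DoF = 6805 × (6840 + √(6840² + 1670²)) / 1670 = 6805 × (6840 + 7040.92) / 1670 ≈ 56563 mm.
Then N = f²/(c·h) = 35² / (0.018 × 56563) = 1225 / 1018.1 ≈ 1.20.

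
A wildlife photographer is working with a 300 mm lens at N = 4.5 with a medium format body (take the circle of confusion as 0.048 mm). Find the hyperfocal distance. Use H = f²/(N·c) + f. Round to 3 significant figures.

417 m

Hyperfocal distance H = f²/(N·c) + f = 300²/(4.5 × 0.048) + 300 = 90000/0.216 + 300 ≈ 416966.7 mm ≈ 417 m.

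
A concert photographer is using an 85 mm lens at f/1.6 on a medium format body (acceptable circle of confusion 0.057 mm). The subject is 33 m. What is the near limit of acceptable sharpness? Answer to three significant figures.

Hyperfocal distance H = f²/(N·c) + f = 85²/(1.6 × 0.057) + 85 = 7225/0.0912 + 85 ≈ 79306.5 mm ≈ 79.31 m.
Near limit Dn = s·(H − f)/(H + s − 2f) = 33000 × (79306.5 − 85) / (79306.5 + 33000 − 2 × 85) = 33000 × 79221.5 / 112136.5 ≈ 23314 mm ≈ 23.3 m.

23.3 m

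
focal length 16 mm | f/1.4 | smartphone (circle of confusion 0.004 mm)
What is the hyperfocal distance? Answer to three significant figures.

Hyperfocal distance H = f²/(N·c) + f = 16²/(1.4 × 0.004) + 16 = 256/0.0056 + 16 ≈ 45730.3 mm ≈ 45.7 m.

45.7 m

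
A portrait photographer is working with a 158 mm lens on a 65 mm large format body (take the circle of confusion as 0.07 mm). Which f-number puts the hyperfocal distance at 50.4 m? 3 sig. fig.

Rearrange H = f²/(N·c) + f for N: N = f² / ((H − f)·c).
N = 158² / ((50400 − 158) × 0.07) = 24964 / 3517 ≈ 7.10.

f/7.10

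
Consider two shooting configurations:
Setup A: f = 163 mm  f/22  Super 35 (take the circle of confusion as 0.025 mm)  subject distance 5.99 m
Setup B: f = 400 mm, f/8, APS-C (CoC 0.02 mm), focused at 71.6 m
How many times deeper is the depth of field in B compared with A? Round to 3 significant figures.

Setup A: H = 163²/(22×0.025) + 163 ≈ 48470.3 mm; DoF = Df − Dn = 6811.6 − 5345.2 ≈ 1466.4 mm.
Setup B: H = 400²/(8×0.02) + 400 ≈ 1000400.0 mm; DoF = Df − Dn = 77089 − 66841 ≈ 10248 mm.
Ratio = 10248 / 1466.4 ≈ 6.99.

6.99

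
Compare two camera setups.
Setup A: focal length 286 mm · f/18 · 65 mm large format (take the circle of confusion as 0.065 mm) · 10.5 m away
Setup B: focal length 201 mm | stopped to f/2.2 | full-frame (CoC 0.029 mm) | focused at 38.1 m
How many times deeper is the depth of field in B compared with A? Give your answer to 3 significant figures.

1.46

Setup A: H = 286²/(18×0.065) + 286 ≈ 70197.1 mm; DoF = Df − Dn = 12296.5 − 9161.5 ≈ 3135.0 mm.
Setup B: H = 201²/(2.2×0.029) + 201 ≈ 633445.5 mm; DoF = Df − Dn = 40525.4 − 35948.5 ≈ 4576.9 mm.
Ratio = 4576.9 / 3135.0 ≈ 1.46.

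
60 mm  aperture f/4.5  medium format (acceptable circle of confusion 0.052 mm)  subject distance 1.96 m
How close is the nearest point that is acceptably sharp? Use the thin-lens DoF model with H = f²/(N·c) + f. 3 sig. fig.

Hyperfocal distance H = f²/(N·c) + f = 60²/(4.5 × 0.052) + 60 = 3600/0.234 + 60 ≈ 15444.6 mm ≈ 15.44 m.
Near limit Dn = s·(H − f)/(H + s − 2f) = 1960 × (15444.6 − 60) / (15444.6 + 1960 − 2 × 60) = 1960 × 15384.6 / 17284.6 ≈ 1744.5 mm ≈ 1.74 m.

1.74 m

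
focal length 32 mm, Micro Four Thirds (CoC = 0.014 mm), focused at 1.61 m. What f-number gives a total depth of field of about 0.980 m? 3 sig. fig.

Write h = H − f = f²/(N·c). The thin-lens limits are Dn = s·h/(h + (s−f)) and Df = s·h/(h − (s−f)), so DoF = Df − Dn = 2·s·(s−f)·h / (h² − (s−f)²).
That is a quadratic in h: DoF·h² − 2·s·(s−f)·h − DoF·(s−f)² = 0 ⇒ h = (s−f)·(s + √(s² + DoF²)) / DoF = 1578 × (1610 + √(1610² + 980²)) / 980 = 1578 × (1610 + 1884.81) / 980 ≈ 5627.4 mm.
Then N = f²/(c·h) = 32² / (0.014 × 5627.4) = 1024 / 78.783 ≈ 13.

f/13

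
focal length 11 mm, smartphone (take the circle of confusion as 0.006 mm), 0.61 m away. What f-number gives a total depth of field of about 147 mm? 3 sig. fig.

f/4

Write h = H − f = f²/(N·c). The thin-lens limits are Dn = s·h/(h + (s−f)) and Df = s·h/(h − (s−f)), so DoF = Df − Dn = 2·s·(s−f)·h / (h² − (s−f)²).
That is a quadratic in h: DoF·h² − 2·s·(s−f)·h − DoF·(s−f)² = 0 ⇒ h = (s−f)·(s + √(s² + DoF²)) / DoF = 599 × (610 + √(610² + 147²)) / 147 = 599 × (610 + 627.462) / 147 ≈ 5042.4 mm.
Then N = f²/(c·h) = 11² / (0.006 × 5042.4) = 121 / 30.255 ≈ 4.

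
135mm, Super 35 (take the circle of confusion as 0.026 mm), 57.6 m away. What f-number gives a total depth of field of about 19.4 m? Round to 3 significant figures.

f/2.00

Write h = H − f = f²/(N·c). The thin-lens limits are Dn = s·h/(h + (s−f)) and Df = s·h/(h − (s−f)), so DoF = Df − Dn = 2·s·(s−f)·h / (h² − (s−f)²).
That is a quadratic in h: DoF·h² − 2·s·(s−f)·h − DoF·(s−f)² = 0 ⇒ h = (s−f)·(s + √(s² + DoF²)) / DoF = 57465 × (57600 + √(57600² + 19400²)) / 19400 = 57465 × (57600 + 60779.3) / 19400 ≈ 350653 mm.
Then N = f²/(c·h) = 135² / (0.026 × 350653) = 18225 / 9117.0 ≈ 2.00.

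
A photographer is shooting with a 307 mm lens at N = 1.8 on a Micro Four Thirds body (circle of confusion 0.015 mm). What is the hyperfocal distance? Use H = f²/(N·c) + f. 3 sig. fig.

3490 m

Hyperfocal distance H = f²/(N·c) + f = 307²/(1.8 × 0.015) + 307 = 94249/0.027 + 307 ≈ 3491010.7 mm ≈ 3490 m.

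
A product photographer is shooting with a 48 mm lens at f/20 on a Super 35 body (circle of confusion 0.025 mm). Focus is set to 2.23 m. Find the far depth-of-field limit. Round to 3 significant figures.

Hyperfocal distance H = f²/(N·c) + f = 48²/(20 × 0.025) + 48 = 2304/0.5 + 48 ≈ 4656.0 mm ≈ 4.656 m.
Far limit Df = s·(H − f)/(H − s) = 2230 × (4656.0 − 48) / (4656.0 − 2230) = 2230 × 4608.0 / 2426.0 ≈ 4235.7 mm ≈ 4.24 m.

4.24 m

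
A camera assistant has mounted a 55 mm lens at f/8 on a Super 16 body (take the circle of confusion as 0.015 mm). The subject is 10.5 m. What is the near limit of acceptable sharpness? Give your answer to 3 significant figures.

7.42 m

Hyperfocal distance H = f²/(N·c) + f = 55²/(8 × 0.015) + 55 = 3025/0.12 + 55 ≈ 25263.3 mm ≈ 25.26 m.
Near limit Dn = s·(H − f)/(H + s − 2f) = 10500 × (25263.3 − 55) / (25263.3 + 10500 − 2 × 55) = 10500 × 25208.3 / 35653.3 ≈ 7423.9 mm ≈ 7.42 m.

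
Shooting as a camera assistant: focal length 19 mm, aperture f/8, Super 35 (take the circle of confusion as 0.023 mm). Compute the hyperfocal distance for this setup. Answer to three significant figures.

1.98 m

Hyperfocal distance H = f²/(N·c) + f = 19²/(8 × 0.023) + 19 = 361/0.184 + 19 ≈ 1981.0 mm ≈ 1.98 m.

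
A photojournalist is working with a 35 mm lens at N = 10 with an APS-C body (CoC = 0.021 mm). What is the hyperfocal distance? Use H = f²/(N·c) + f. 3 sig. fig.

5.87 m

Hyperfocal distance H = f²/(N·c) + f = 35²/(10 × 0.021) + 35 = 1225/0.21 + 35 ≈ 5868.3 mm ≈ 5.87 m.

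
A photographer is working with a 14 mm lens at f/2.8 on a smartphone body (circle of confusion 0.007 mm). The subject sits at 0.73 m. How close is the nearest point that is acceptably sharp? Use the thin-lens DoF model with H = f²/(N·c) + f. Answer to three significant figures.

Hyperfocal distance H = f²/(N·c) + f = 14²/(2.8 × 0.007) + 14 = 196/0.0196 + 14 ≈ 10014.0 mm ≈ 10.01 m.
Near limit Dn = s·(H − f)/(H + s − 2f) = 730 × (10014.0 − 14) / (10014.0 + 730 − 2 × 14) = 730 × 10000.0 / 10716.0 ≈ 681.22 mm ≈ 0.681 m.

0.681 m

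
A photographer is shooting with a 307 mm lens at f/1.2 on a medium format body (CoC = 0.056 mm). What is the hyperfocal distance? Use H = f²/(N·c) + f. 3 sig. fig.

1400 m

Hyperfocal distance H = f²/(N·c) + f = 307²/(1.2 × 0.056) + 307 = 94249/0.0672 + 307 ≈ 1402821.9 mm ≈ 1400 m.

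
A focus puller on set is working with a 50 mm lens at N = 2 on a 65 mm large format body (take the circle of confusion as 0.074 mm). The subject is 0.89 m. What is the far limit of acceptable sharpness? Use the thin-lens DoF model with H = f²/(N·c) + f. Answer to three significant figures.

Hyperfocal distance H = f²/(N·c) + f = 50²/(2 × 0.074) + 50 = 2500/0.148 + 50 ≈ 16941.9 mm ≈ 16.94 m.
Far limit Df = s·(H − f)/(H − s) = 890 × (16941.9 − 50) / (16941.9 − 890) = 890 × 16891.9 / 16051.9 ≈ 936.57 mm ≈ 0.937 m.

0.937 m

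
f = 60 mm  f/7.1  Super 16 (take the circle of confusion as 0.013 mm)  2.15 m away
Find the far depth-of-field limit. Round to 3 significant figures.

2.27 m

Hyperfocal distance H = f²/(N·c) + f = 60²/(7.1 × 0.013) + 60 = 3600/0.0923 + 60 ≈ 39063.3 mm ≈ 39.06 m.
Far limit Df = s·(H − f)/(H − s) = 2150 × (39063.3 − 60) / (39063.3 − 2150) = 2150 × 39003.3 / 36913.3 ≈ 2271.7 mm ≈ 2.27 m.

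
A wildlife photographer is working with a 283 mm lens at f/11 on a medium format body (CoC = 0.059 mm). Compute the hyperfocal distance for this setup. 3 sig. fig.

Hyperfocal distance H = f²/(N·c) + f = 283²/(11 × 0.059) + 283 = 80089/0.649 + 283 ≈ 123686.7 mm ≈ 124 m.

124 m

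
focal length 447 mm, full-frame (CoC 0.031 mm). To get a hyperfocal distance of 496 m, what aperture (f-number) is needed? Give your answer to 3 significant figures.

f/13

Rearrange H = f²/(N·c) + f for N: N = f² / ((H − f)·c).
N = 447² / ((496000 − 447) × 0.031) = 199809 / 15362 ≈ 13.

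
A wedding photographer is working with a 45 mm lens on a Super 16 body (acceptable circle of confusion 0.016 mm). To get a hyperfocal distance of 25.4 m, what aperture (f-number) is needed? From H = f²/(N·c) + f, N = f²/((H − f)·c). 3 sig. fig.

f/4.99

Rearrange H = f²/(N·c) + f for N: N = f² / ((H − f)·c).
N = 45² / ((25400 − 45) × 0.016) = 2025 / 405.7 ≈ 4.99.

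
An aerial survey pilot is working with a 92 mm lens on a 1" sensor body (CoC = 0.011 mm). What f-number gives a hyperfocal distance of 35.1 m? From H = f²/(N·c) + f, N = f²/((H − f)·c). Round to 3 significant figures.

f/22

Rearrange H = f²/(N·c) + f for N: N = f² / ((H − f)·c).
N = 92² / ((35100 − 92) × 0.011) = 8464 / 385.1 ≈ 22.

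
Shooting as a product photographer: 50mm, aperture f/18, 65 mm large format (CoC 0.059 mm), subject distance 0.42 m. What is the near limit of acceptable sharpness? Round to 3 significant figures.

363 mm

Hyperfocal distance H = f²/(N·c) + f = 50²/(18 × 0.059) + 50 = 2500/1.062 + 50 ≈ 2404.0 mm ≈ 2.404 m.
Near limit Dn = s·(H − f)/(H + s − 2f) = 420 × (2404.0 − 50) / (2404.0 + 420 − 2 × 50) = 420 × 2354.0 / 2724.0 ≈ 362.95 mm.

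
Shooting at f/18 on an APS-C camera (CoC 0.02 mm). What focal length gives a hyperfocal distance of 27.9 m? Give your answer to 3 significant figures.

100 mm

From H = f²/(N·c) + f, with f ≪ H: f ≈ √(H·N·c) = √(27900 × 18 × 0.02) = √10044 ≈ 100.2 mm.
The +f correction barely moves this — solving exactly, f² + N·c·f − N·c·H = 0 ⇒ f = (−N·c + √((N·c)² + 4·N·c·H))/2 = (−0.36 + √40176)/2 ≈ 100.04 mm, so f ≈ 100 mm.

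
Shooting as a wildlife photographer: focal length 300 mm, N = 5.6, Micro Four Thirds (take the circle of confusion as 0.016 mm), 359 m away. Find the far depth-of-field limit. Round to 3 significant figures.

558 m

Hyperfocal distance H = f²/(N·c) + f = 300²/(5.6 × 0.016) + 300 = 90000/0.0896 + 300 ≈ 1004764.3 mm ≈ 1005 m.
Far limit Df = s·(H − f)/(H − s) = 359000 × (1004764.3 − 300) / (1004764.3 − 359000) = 359000 × 1004464.3 / 645764.3 ≈ 558412 mm ≈ 558 m.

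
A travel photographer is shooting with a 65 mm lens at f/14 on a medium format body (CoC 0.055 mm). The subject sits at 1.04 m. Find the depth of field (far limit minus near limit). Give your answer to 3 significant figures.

382 mm

Hyperfocal distance H = f²/(N·c) + f = 65²/(14 × 0.055) + 65 = 4225/0.77 + 65 ≈ 5552.0 mm ≈ 5.552 m.
Near limit Dn = s·(H − f)/(H + s − 2f) = 1040 × (5552.0 − 65) / (5552.0 + 1040 − 2 × 65) = 1040 × 5487.0 / 6462.0 ≈ 883.08 mm.
Far limit Df = s·(H − f)/(H − s) = 1040 × (5552.0 − 65) / (5552.0 − 1040) = 1040 × 5487.0 / 4512.0 ≈ 1264.73 mm.
Depth of field = Df − Dn = 1264.73 − 883.08 ≈ 381.65 mm.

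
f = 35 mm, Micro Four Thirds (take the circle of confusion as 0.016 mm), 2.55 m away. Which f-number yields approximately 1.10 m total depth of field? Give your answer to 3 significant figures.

f/6.29

Write h = H − f = f²/(N·c). The thin-lens limits are Dn = s·h/(h + (s−f)) and Df = s·h/(h − (s−f)), so DoF = Df − Dn = 2·s·(s−f)·h / (h² − (s−f)²).
That is a quadratic in h: DoF·h² − 2·s·(s−f)·h − DoF·(s−f)² = 0 ⇒ h = (s−f)·(s + √(s² + DoF²)) / DoF = 2515 × (2550 + √(2550² + 1100²)) / 1100 = 2515 × (2550 + 2777.14) / 1100 ≈ 12180 mm.
Then N = f²/(c·h) = 35² / (0.016 × 12180) = 1225 / 194.88 ≈ 6.29.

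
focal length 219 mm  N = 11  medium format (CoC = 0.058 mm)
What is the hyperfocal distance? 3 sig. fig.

75.4 m

Hyperfocal distance H = f²/(N·c) + f = 219²/(11 × 0.058) + 219 = 47961/0.638 + 219 ≈ 75393.0 mm ≈ 75.4 m.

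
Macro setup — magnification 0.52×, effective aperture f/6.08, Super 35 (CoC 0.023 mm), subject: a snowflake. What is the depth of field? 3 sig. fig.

1.03 mm

At magnification m, DoF ≈ 2·N_eff·c/m² = 2 × 6.08 × 0.023 / 0.52² = 0.2797 / 0.2704 ≈ 1.03 mm.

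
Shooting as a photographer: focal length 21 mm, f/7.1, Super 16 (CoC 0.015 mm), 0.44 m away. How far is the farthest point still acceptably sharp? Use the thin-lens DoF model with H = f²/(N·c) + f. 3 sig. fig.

Hyperfocal distance H = f²/(N·c) + f = 21²/(7.1 × 0.015) + 21 = 441/0.1065 + 21 ≈ 4161.8 mm ≈ 4.162 m.
Far limit Df = s·(H − f)/(H − s) = 440 × (4161.8 − 21) / (4161.8 − 440) = 440 × 4140.8 / 3721.8 ≈ 489.53 mm.

490 mm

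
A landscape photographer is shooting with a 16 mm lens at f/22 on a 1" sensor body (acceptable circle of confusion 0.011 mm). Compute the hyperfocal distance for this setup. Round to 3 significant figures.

1.07 m

Hyperfocal distance H = f²/(N·c) + f = 16²/(22 × 0.011) + 16 = 256/0.242 + 16 ≈ 1073.9 mm ≈ 1.07 m.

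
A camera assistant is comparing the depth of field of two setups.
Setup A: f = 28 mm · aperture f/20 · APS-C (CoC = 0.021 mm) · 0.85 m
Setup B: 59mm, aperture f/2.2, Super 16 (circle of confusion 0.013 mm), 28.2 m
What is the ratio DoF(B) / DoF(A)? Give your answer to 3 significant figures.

14.8

Setup A: H = 28²/(20×0.021) + 28 ≈ 1894.7 mm; DoF = Df − Dn = 1518.83 − 590.13 ≈ 928.70 mm.
Setup B: H = 59²/(2.2×0.013) + 59 ≈ 121772.3 mm; DoF = Df − Dn = 36681 − 22904 ≈ 13777 mm.
Ratio = 13777 / 928.70 ≈ 14.8.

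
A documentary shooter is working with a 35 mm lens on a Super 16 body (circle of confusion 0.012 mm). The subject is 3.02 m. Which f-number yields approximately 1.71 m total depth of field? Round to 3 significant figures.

f/9.01

Write h = H − f = f²/(N·c). The thin-lens limits are Dn = s·h/(h + (s−f)) and Df = s·h/(h − (s−f)), so DoF = Df − Dn = 2·s·(s−f)·h / (h² − (s−f)²).
That is a quadratic in h: DoF·h² − 2·s·(s−f)·h − DoF·(s−f)² = 0 ⇒ h = (s−f)·(s + √(s² + DoF²)) / DoF = 2985 × (3020 + √(3020² + 1710²)) / 1710 = 2985 × (3020 + 3470.52) / 1710 ≈ 11330 mm.
Then N = f²/(c·h) = 35² / (0.012 × 11330) = 1225 / 135.96 ≈ 9.01.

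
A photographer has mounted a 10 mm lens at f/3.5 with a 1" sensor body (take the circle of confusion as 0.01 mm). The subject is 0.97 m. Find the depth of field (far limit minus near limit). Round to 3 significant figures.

0.735 m

Hyperfocal distance H = f²/(N·c) + f = 10²/(3.5 × 0.01) + 10 = 100/0.035 + 10 ≈ 2867.1 mm ≈ 2.867 m.
Near limit Dn = s·(H − f)/(H + s − 2f) = 970 × (2867.1 − 10) / (2867.1 + 970 − 2 × 10) = 970 × 2857.1 / 3817.1 ≈ 726.05 mm.
Far limit Df = s·(H − f)/(H − s) = 970 × (2867.1 − 10) / (2867.1 − 970) = 970 × 2857.1 / 1897.1 ≈ 1460.84 mm.
Depth of field = Df − Dn = 1460.84 − 726.05 ≈ 734.79 mm ≈ 0.735 m.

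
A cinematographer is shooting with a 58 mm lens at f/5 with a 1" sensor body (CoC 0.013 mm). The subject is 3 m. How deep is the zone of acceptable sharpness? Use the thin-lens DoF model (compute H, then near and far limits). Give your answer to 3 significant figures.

342 mm

Hyperfocal distance H = f²/(N·c) + f = 58²/(5 × 0.013) + 58 = 3364/0.065 + 58 ≈ 51811.8 mm ≈ 51.81 m.
Near limit Dn = s·(H − f)/(H + s − 2f) = 3000 × (51811.8 − 58) / (51811.8 + 3000 − 2 × 58) = 3000 × 51753.8 / 54695.8 ≈ 2838.63 mm.
Far limit Df = s·(H − f)/(H − s) = 3000 × (51811.8 − 58) / (51811.8 − 3000) = 3000 × 51753.8 / 48811.8 ≈ 3180.82 mm.
Depth of field = Df − Dn = 3180.82 − 2838.63 ≈ 342.19 mm.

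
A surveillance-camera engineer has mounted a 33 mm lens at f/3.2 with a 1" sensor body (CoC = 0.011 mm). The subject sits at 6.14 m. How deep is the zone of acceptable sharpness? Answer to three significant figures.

2.52 m

Hyperfocal distance H = f²/(N·c) + f = 33²/(3.2 × 0.011) + 33 = 1089/0.0352 + 33 ≈ 30970.5 mm ≈ 30.97 m.
Near limit Dn = s·(H − f)/(H + s − 2f) = 6140 × (30970.5 − 33) / (30970.5 + 6140 − 2 × 33) = 6140 × 30937.5 / 37044.5 ≈ 5127.8 mm.
Far limit Df = s·(H − f)/(H − s) = 6140 × (30970.5 − 33) / (30970.5 − 6140) = 6140 × 30937.5 / 24830.5 ≈ 7650.1 mm.
Depth of field = Df − Dn = 7650.1 − 5127.8 ≈ 2522.3 mm ≈ 2.52 m.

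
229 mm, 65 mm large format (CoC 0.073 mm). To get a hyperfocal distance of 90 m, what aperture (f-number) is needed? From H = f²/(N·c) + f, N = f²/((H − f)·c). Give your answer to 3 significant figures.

f/8

Rearrange H = f²/(N·c) + f for N: N = f² / ((H − f)·c).
N = 229² / ((90000 − 229) × 0.073) = 52441 / 6553 ≈ 8.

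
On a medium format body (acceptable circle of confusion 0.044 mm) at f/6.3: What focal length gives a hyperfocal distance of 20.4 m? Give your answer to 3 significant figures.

75.1 mm

From H = f²/(N·c) + f, with f ≪ H: f ≈ √(H·N·c) = √(20400 × 6.3 × 0.044) = √5654.9 ≈ 75.20 mm.
Exact: f² + N·c·f − N·c·H = 0 ⇒ f = (−N·c + √((N·c)² + 4·N·c·H))/2 = (−0.2772 + √22620)/2 ≈ 75.060 mm ≈ 75.1 mm.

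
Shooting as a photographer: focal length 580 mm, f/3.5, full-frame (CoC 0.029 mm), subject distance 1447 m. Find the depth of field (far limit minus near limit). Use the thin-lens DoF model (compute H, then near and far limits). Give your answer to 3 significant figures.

1560 m

Hyperfocal distance H = f²/(N·c) + f = 580²/(3.5 × 0.029) + 580 = 336400/0.1015 + 580 ≈ 3314865.7 mm ≈ 3315 m.
Near limit Dn = s·(H − f)/(H + s − 2f) = 1447000 × (3314865.7 − 580) / (3314865.7 + 1447000 − 2 × 580) = 1447000 × 3314285.7 / 4760705.7 ≈ 1007366 mm.
Far limit Df = s·(H − f)/(H − s) = 1447000 × (3314865.7 − 580) / (3314865.7 − 1447000) = 1447000 × 3314285.7 / 1867865.7 ≈ 2567514 mm.
Depth of field = Df − Dn = 2567514 − 1007366 ≈ 1560148 mm ≈ 1560 m.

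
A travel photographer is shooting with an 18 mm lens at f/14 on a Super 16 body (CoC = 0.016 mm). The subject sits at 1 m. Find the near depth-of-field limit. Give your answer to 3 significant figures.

0.596 m

Hyperfocal distance H = f²/(N·c) + f = 18²/(14 × 0.016) + 18 = 324/0.224 + 18 ≈ 1464.4 mm ≈ 1.464 m.
Near limit Dn = s·(H − f)/(H + s − 2f) = 1000 × (1464.4 − 18) / (1464.4 + 1000 − 2 × 18) = 1000 × 1446.4 / 2428.4 ≈ 595.62 mm ≈ 0.596 m.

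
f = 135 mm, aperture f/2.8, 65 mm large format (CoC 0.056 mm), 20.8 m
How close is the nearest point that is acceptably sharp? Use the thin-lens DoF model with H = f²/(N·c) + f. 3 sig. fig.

Hyperfocal distance H = f²/(N·c) + f = 135²/(2.8 × 0.056) + 135 = 18225/0.1568 + 135 ≈ 116365.9 mm ≈ 116.4 m.
Near limit Dn = s·(H − f)/(H + s − 2f) = 20800 × (116365.9 − 135) / (116365.9 + 20800 − 2 × 135) = 20800 × 116230.9 / 136895.9 ≈ 17660 mm ≈ 17.7 m.

17.7 m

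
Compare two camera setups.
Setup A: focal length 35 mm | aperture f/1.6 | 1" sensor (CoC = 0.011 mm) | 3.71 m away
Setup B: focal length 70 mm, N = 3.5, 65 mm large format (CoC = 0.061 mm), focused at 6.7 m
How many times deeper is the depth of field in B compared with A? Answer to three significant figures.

10.8

Setup A: H = 35²/(1.6×0.011) + 35 ≈ 69637.3 mm; DoF = Df − Dn = 3916.81 − 3523.94 ≈ 392.87 mm.
Setup B: H = 70²/(3.5×0.061) + 70 ≈ 23020.8 mm; DoF = Df − Dn = 9421.7 − 5198.3 ≈ 4223.4 mm.
Ratio = 4223.4 / 392.87 ≈ 10.8.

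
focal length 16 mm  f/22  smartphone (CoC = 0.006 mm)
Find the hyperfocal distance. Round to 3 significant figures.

1.96 m

Hyperfocal distance H = f²/(N·c) + f = 16²/(22 × 0.006) + 16 = 256/0.132 + 16 ≈ 1955.4 mm ≈ 1.96 m.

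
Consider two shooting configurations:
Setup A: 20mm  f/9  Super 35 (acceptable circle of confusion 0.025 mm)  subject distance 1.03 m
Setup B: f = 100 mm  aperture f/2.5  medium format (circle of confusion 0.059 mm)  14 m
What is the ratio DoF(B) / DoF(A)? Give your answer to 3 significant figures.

3.47

Setup A: H = 20²/(9×0.025) + 20 ≈ 1797.8 mm; DoF = Df − Dn = 2384.9 − 656.8 ≈ 1728.1 mm.
Setup B: H = 100²/(2.5×0.059) + 100 ≈ 67896.6 mm; DoF = Df − Dn = 17610.6 − 11618.0 ≈ 5992.6 mm.
Ratio = 5992.6 / 1728.1 ≈ 3.47.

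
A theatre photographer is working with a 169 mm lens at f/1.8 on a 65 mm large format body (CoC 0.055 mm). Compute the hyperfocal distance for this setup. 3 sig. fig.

Hyperfocal distance H = f²/(N·c) + f = 169²/(1.8 × 0.055) + 169 = 28561/0.099 + 169 ≈ 288663.9 mm ≈ 289 m.

289 m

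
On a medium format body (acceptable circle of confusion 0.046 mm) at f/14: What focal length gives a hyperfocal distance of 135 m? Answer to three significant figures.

295 mm

From H = f²/(N·c) + f, with f ≪ H: f ≈ √(H·N·c) = √(135000 × 14 × 0.046) = √86940 ≈ 294.9 mm.
The +f correction barely moves this — solving exactly, f² + N·c·f − N·c·H = 0 ⇒ f = (−N·c + √((N·c)² + 4·N·c·H))/2 = (−0.644 + √347760)/2 ≈ 294.53 mm, so f ≈ 295 mm.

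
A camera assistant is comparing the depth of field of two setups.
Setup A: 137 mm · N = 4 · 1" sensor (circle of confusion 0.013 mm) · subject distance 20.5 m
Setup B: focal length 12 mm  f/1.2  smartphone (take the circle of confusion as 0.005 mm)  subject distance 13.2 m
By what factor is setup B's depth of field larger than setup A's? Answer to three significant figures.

8.96

Setup A: H = 137²/(4×0.013) + 137 ≈ 361079.3 mm; DoF = Df − Dn = 21725.7 − 19405.2 ≈ 2320.5 mm.
Setup B: H = 12²/(1.2×0.005) + 12 ≈ 24012.0 mm; DoF = Df − Dn = 29301 − 8519 ≈ 20782 mm.
Ratio = 20782 / 2320.5 ≈ 8.96.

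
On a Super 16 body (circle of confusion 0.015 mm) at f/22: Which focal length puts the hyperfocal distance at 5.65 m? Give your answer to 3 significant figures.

43.0 mm

From H = f²/(N·c) + f, with f ≪ H: f ≈ √(H·N·c) = √(5650 × 22 × 0.015) = √1864.5 ≈ 43.18 mm.
Exact: f² + N·c·f − N·c·H = 0 ⇒ f = (−N·c + √((N·c)² + 4·N·c·H))/2 = (−0.33 + √7458.1)/2 ≈ 43.015 mm ≈ 43.0 mm.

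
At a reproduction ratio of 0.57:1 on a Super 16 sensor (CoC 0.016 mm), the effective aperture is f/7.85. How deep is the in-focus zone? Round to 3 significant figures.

At magnification m, DoF ≈ 2·N_eff·c/m² = 2 × 7.85 × 0.016 / 0.57² = 0.2512 / 0.3249 ≈ 0.773 mm.

0.773 mm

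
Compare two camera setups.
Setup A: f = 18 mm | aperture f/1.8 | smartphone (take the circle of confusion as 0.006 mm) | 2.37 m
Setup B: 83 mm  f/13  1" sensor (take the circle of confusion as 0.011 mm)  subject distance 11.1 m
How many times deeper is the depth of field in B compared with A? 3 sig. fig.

14.3

Setup A: H = 18²/(1.8×0.006) + 18 ≈ 30018.0 mm; DoF = Df − Dn = 2571.61 − 2197.70 ≈ 373.91 mm.
Setup B: H = 83²/(13×0.011) + 83 ≈ 48257.8 mm; DoF = Df − Dn = 14391.1 − 9034.0 ≈ 5357.1 mm.
Ratio = 5357.1 / 373.91 ≈ 14.3.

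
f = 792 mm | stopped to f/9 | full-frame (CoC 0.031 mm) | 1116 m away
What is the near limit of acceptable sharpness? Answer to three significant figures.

746 m

Hyperfocal distance H = f²/(N·c) + f = 792²/(9 × 0.031) + 792 = 627264/0.279 + 792 ≈ 2249050.1 mm ≈ 2249 m.
Near limit Dn = s·(H − f)/(H + s − 2f) = 1116000 × (2249050.1 − 792) / (2249050.1 + 1116000 − 2 × 792) = 1116000 × 2248258.1 / 3363466.1 ≈ 745973 mm ≈ 746 m.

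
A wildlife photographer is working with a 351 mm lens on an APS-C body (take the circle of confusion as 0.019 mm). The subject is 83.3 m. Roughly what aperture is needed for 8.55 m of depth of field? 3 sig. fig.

Write h = H − f = f²/(N·c). The thin-lens limits are Dn = s·h/(h + (s−f)) and Df = s·h/(h − (s−f)), so DoF = Df − Dn = 2·s·(s−f)·h / (h² − (s−f)²).
That is a quadratic in h: DoF·h² − 2·s·(s−f)·h − DoF·(s−f)² = 0 ⇒ h = (s−f)·(s + √(s² + DoF²)) / DoF = 82949 × (83300 + √(83300² + 8550²)) / 8550 = 82949 × (83300 + 83737.6) / 8550 ≈ 1620539 mm.
Then N = f²/(c·h) = 351² / (0.019 × 1620539) = 123201 / 30790 ≈ 4.

f/4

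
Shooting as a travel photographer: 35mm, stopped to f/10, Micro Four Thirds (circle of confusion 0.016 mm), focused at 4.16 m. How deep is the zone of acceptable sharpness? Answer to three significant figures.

Hyperfocal distance H = f²/(N·c) + f = 35²/(10 × 0.016) + 35 = 1225/0.16 + 35 ≈ 7691.2 mm ≈ 7.691 m.
Near limit Dn = s·(H − f)/(H + s − 2f) = 4160 × (7691.2 − 35) / (7691.2 + 4160 − 2 × 35) = 4160 × 7656.2 / 11781.2 ≈ 2703.4 mm.
Far limit Df = s·(H − f)/(H − s) = 4160 × (7691.2 − 35) / (7691.2 − 4160) = 4160 × 7656.2 / 3531.2 ≈ 9019.5 mm.
Depth of field = Df − Dn = 9019.5 − 2703.4 ≈ 6316.1 mm ≈ 6.32 m.

6.32 m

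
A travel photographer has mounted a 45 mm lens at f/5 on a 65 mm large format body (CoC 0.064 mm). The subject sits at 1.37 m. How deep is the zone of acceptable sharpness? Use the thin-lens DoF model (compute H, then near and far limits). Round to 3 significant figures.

0.600 m

Hyperfocal distance H = f²/(N·c) + f = 45²/(5 × 0.064) + 45 = 2025/0.32 + 45 ≈ 6373.1 mm ≈ 6.373 m.
Near limit Dn = s·(H − f)/(H + s − 2f) = 1370 × (6373.1 − 45) / (6373.1 + 1370 − 2 × 45) = 1370 × 6328.1 / 7653.1 ≈ 1132.81 mm.
Far limit Df = s·(H − f)/(H − s) = 1370 × (6373.1 − 45) / (6373.1 − 1370) = 1370 × 6328.1 / 5003.1 ≈ 1732.82 mm.
Depth of field = Df − Dn = 1732.82 − 1132.81 ≈ 600.01 mm ≈ 0.600 m.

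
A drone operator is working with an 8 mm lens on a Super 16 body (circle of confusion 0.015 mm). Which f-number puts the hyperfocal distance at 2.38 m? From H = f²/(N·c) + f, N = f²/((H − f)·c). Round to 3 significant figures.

f/1.80

Rearrange H = f²/(N·c) + f for N: N = f² / ((H − f)·c).
N = 8² / ((2380 − 8) × 0.015) = 64 / 35.58 ≈ 1.80.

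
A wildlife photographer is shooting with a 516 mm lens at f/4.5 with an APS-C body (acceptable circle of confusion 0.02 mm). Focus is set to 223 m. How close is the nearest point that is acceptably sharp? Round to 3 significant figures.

207 m

Hyperfocal distance H = f²/(N·c) + f = 516²/(4.5 × 0.02) + 516 = 266256/0.09 + 516 ≈ 2958916.0 mm ≈ 2959 m.
Near limit Dn = s·(H − f)/(H + s − 2f) = 223000 × (2958916.0 − 516) / (2958916.0 + 223000 − 2 × 516) = 223000 × 2958400.0 / 3180884.0 ≈ 207402 mm ≈ 207 m.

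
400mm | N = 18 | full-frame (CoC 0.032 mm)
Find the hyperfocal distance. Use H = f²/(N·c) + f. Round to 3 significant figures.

Hyperfocal distance H = f²/(N·c) + f = 400²/(18 × 0.032) + 400 = 160000/0.576 + 400 ≈ 278177.8 mm ≈ 278 m.

278 m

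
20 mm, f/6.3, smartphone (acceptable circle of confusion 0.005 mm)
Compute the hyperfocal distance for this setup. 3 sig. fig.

12.7 m

Hyperfocal distance H = f²/(N·c) + f = 20²/(6.3 × 0.005) + 20 = 400/0.0315 + 20 ≈ 12718.4 mm ≈ 12.7 m.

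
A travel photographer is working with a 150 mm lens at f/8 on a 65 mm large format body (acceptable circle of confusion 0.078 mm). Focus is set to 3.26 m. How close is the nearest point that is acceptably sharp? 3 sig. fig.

3.00 m

Hyperfocal distance H = f²/(N·c) + f = 150²/(8 × 0.078) + 150 = 22500/0.624 + 150 ≈ 36207.7 mm ≈ 36.21 m.
Near limit Dn = s·(H − f)/(H + s − 2f) = 3260 × (36207.7 − 150) / (36207.7 + 3260 − 2 × 150) = 3260 × 36057.7 / 39167.7 ≈ 3001.1 mm ≈ 3.00 m.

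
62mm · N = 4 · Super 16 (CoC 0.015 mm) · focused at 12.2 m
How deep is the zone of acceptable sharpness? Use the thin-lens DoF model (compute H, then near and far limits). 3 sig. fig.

4.79 m

Hyperfocal distance H = f²/(N·c) + f = 62²/(4 × 0.015) + 62 = 3844/0.06 + 62 ≈ 64128.7 mm ≈ 64.13 m.
Near limit Dn = s·(H − f)/(H + s − 2f) = 12200 × (64128.7 − 62) / (64128.7 + 12200 − 2 × 62) = 12200 × 64066.7 / 76204.7 ≈ 10256.8 mm.
Far limit Df = s·(H − f)/(H − s) = 12200 × (64128.7 − 62) / (64128.7 − 12200) = 12200 × 64066.7 / 51928.7 ≈ 15051.7 mm.
Depth of field = Df − Dn = 15051.7 − 10256.8 ≈ 4794.9 mm ≈ 4.79 m.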